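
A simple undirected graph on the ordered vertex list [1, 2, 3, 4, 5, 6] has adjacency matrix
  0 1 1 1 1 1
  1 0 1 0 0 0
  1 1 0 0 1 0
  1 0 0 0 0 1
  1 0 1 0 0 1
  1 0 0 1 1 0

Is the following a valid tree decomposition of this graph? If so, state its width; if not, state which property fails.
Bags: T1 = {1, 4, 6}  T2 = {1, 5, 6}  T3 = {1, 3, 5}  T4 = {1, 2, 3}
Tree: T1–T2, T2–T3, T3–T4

Checking the three conditions: (i) the bags cover all of {1, 2, 3, 4, 5, 6}; (ii) for each edge, some bag contains both endpoints; (iii) the bags containing any fixed vertex form a subtree. All hold, so the decomposition is valid with width 3 − 1 = 2.

Yes; width 2.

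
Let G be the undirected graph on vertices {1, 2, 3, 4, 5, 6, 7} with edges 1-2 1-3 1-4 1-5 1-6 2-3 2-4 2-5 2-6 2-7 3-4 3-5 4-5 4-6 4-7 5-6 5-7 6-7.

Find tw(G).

A width-4 tree decomposition is:
Bags: B1 = {1, 2, 4, 5, 6}  B2 = {1, 2, 3, 4, 5}  B3 = {2, 4, 5, 6, 7}
Tree: B1–B2, B1–B3
Every bag has size at most 5, so the width is 5 − 1 = 4 and tw(G) ≤ 4. Conversely, {1, 2, 3, 4, 5} is a clique of size 5, and the vertices of any clique must share a bag in every tree decomposition; so some bag has ≥ 5 vertices and tw(G) ≥ 4. Combining the bounds, tw(G) = 4.

4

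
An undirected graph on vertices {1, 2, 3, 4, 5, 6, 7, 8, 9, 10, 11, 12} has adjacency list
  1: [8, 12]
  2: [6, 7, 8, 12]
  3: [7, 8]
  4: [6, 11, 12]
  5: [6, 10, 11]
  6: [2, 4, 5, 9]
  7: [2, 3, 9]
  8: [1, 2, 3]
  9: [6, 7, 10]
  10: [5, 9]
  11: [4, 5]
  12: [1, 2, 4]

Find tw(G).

3

A width-3 tree decomposition is:
Bags: B1 = {1, 3, 7, 8}  B2 = {1, 2, 7, 8}  B3 = {1, 2, 7, 12}  B4 = {2, 7, 9, 12}  B5 = {2, 6, 9, 12}  B6 = {4, 6, 9, 12}  B7 = {4, 6, 9, 10}  B8 = {4, 5, 6, 10}  B9 = {4, 5, 10, 11}
Tree: B1–B2, B2–B3, B3–B4, B4–B5, B5–B6, B6–B7, B7–B8, B8–B9
Every bag has size at most 4, so the width is 4 − 1 = 3 and tw(G) ≤ 3. For the lower bound: the 4 vertex sets {1,3,8}, {7}, {2}, {4,6,9,12} are disjoint, each induces a connected subgraph, and every pair is joined by at least one edge of G. Contracting each set to a single vertex therefore yields K_{4} as a minor, and since treewidth is minor-monotone, tw(G) ≥ tw(K_{4}) = 3. Therefore the treewidth is 3.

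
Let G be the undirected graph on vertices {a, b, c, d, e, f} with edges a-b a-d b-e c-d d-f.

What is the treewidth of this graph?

A width-1 tree decomposition is:
Bags: B1 = {c, d}  B2 = {a, d}  B3 = {a, b}  B4 = {d, f}  B5 = {b, e}
Tree: B1–B2, B2–B3, B2–B4, B3–B5
The largest bag has 2 vertices, giving width 1; this decomposition certifies tw(G) ≤ 1. Any graph with an edge has treewidth ≥ 1, and G has the edge c–d. Therefore the treewidth is 1.

1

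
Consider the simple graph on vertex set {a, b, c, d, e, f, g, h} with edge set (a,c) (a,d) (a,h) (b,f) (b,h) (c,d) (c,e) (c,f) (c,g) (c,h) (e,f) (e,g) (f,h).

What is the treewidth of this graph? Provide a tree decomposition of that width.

Treewidth 2.
Bags: B1 = {c, f, h}  B2 = {c, e, f}  B3 = {c, e, g}  B4 = {b, f, h}  B5 = {a, c, h}  B6 = {a, c, d}
Tree: B1–B2, B2–B3, B1–B4, B1–B5, B5–B6

Every bag has size at most 3, so the width is 3 − 1 = 2 and tw(G) ≤ 2. For the lower bound, the 3 vertices {a, c, d} are pairwise adjacent, and any tree decomposition puts a clique entirely inside one bag — forcing width ≥ 2. Therefore the treewidth is 2.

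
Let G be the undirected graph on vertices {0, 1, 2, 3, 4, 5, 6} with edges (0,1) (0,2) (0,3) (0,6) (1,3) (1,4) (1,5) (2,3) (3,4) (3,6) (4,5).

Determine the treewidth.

2

A width-2 tree decomposition is:
Bags: B1 = {0, 3, 6}  B2 = {0, 1, 3}  B3 = {1, 3, 4}  B4 = {0, 2, 3}  B5 = {1, 4, 5}
Tree: B1–B2, B2–B3, B2–B4, B3–B5
The largest bag has 3 vertices, giving width 2; this decomposition certifies tw(G) ≤ 2. For the lower bound, the 3 vertices {0, 1, 3} are pairwise adjacent, and any tree decomposition puts a clique entirely inside one bag — forcing width ≥ 2. Therefore the treewidth is 2.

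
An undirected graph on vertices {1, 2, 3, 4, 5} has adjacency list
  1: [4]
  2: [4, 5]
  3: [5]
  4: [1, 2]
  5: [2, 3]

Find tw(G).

1

A width-1 tree decomposition is:
Bags: B1 = {3, 5}  B2 = {2, 5}  B3 = {2, 4}  B4 = {1, 4}
Tree: B1–B2, B2–B3, B3–B4
Every bag has size at most 2, so the width is 2 − 1 = 1 and tw(G) ≤ 1. G has an edge, so its treewidth is at least 1. Combining the bounds, tw(G) = 1.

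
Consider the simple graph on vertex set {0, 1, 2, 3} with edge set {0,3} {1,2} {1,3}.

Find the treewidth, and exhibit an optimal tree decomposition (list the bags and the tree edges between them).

Treewidth 1.
One such decomposition:
Bags: B1 = {1, 2}  B2 = {1, 3}  B3 = {0, 3}
Tree: B1–B2, B2–B3

Each bag holds 2 vertices, so the decomposition has width 1, which upper-bounds the treewidth. G has an edge, so its treewidth is at least 1. Combining the bounds, tw(G) = 1.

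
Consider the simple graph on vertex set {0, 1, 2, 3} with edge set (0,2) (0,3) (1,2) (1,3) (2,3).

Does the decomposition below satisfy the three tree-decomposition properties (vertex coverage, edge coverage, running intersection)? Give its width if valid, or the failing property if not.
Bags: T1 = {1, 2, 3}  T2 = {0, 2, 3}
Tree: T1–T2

Yes; width 2.

Vertex coverage: the bags together contain {0, 1, 2, 3}, the full vertex set. Edge coverage: each edge of G has both endpoints in at least one bag. Running intersection: for every vertex, the bags containing it form a connected subtree. All three properties hold, so this is a valid tree decomposition of width max|bag| − 1 = 2, and hence tw(G) ≤ 2.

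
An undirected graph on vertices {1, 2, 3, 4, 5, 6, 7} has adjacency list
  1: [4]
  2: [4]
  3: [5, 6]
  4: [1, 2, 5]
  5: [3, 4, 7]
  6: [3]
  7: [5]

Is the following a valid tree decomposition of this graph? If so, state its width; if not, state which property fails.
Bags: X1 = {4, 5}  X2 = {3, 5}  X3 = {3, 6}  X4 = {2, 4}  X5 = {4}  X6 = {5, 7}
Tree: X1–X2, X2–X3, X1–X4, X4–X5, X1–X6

No — vertex 1 appears in no bag.

A tree decomposition must satisfy three properties: every vertex lies in some bag; for every edge, both endpoints lie together in some bag; and for every vertex, the bags containing it form a connected subtree. Here vertex 1 appears in no bag, so the decomposition is invalid.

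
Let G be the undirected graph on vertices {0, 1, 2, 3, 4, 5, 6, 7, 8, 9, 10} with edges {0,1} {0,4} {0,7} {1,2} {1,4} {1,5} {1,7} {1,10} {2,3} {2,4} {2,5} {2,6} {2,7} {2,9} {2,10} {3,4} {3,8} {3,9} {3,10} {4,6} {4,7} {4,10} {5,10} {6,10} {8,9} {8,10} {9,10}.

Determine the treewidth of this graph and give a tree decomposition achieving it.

Each bag holds 4 vertices, so the decomposition has width 3, which upper-bounds the treewidth. Conversely, {0, 1, 4, 7} is a clique of size 4, and the vertices of any clique must share a bag in every tree decomposition; so some bag has ≥ 4 vertices and tw(G) ≥ 3. Hence tw(G) = 3 exactly.

Treewidth 3.
One optimal decomposition is:
Bags: B1 = {2, 3, 9, 10}  B2 = {2, 3, 4, 10}  B3 = {3, 8, 9, 10}  B4 = {1, 2, 4, 10}  B5 = {1, 2, 5, 10}  B6 = {1, 2, 4, 7}  B7 = {2, 4, 6, 10}  B8 = {0, 1, 4, 7}
Tree: B1–B2, B1–B3, B2–B4, B4–B5, B4–B6, B4–B7, B6–B8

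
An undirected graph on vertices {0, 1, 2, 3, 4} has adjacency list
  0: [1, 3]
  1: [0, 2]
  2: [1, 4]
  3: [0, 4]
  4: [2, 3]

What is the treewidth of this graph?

2

A width-2 tree decomposition is:
Bags: B1 = {0, 1, 2}  B2 = {0, 2, 4}  B3 = {0, 3, 4}
Tree: B1–B2, B2–B3
The largest bag has 3 vertices, giving width 2; this decomposition certifies tw(G) ≤ 2. For the lower bound, G contains the cycle 0–1–2–4–3–0, so G is not a forest; only forests have treewidth ≤ 1, hence tw(G) ≥ 2. Hence tw(G) = 2 exactly.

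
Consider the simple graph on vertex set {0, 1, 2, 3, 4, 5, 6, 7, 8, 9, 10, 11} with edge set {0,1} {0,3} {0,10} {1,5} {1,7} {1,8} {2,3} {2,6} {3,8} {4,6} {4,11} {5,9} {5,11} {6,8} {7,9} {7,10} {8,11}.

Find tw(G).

A width-3 tree decomposition is:
Bags: B1 = {2, 3, 4, 6}  B2 = {3, 4, 6, 8}  B3 = {3, 4, 8, 11}  B4 = {0, 3, 8, 11}  B5 = {0, 1, 8, 11}  B6 = {0, 1, 5, 11}  B7 = {0, 1, 5, 10}  B8 = {1, 5, 7, 10}  B9 = {5, 7, 9, 10}
Tree: B1–B2, B2–B3, B3–B4, B4–B5, B5–B6, B6–B7, B7–B8, B8–B9
Every bag has size at most 4, so the width is 4 − 1 = 3 and tw(G) ≤ 3. For the lower bound: the 4 vertex sets {2,4,6}, {3}, {8}, {0,1,5,11} are disjoint, each induces a connected subgraph, and every pair is joined by at least one edge of G. Contracting each set to a single vertex therefore yields K_{4} as a minor, and since treewidth is minor-monotone, tw(G) ≥ tw(K_{4}) = 3. Therefore the treewidth is 3.

3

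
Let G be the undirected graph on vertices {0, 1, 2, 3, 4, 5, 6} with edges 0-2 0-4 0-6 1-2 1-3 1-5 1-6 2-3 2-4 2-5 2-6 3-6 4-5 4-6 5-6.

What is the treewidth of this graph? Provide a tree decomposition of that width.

Each bag holds 4 vertices, so the decomposition has width 3, which upper-bounds the treewidth. Conversely, {0, 2, 4, 6} is a clique of size 4, and the vertices of any clique must share a bag in every tree decomposition; so some bag has ≥ 4 vertices and tw(G) ≥ 3. Combining the bounds, tw(G) = 3.

Treewidth 3.
One optimal decomposition is:
Bags: B1 = {2, 4, 5, 6}  B2 = {1, 2, 5, 6}  B3 = {0, 2, 4, 6}  B4 = {1, 2, 3, 6}
Tree: B1–B2, B1–B3, B2–B4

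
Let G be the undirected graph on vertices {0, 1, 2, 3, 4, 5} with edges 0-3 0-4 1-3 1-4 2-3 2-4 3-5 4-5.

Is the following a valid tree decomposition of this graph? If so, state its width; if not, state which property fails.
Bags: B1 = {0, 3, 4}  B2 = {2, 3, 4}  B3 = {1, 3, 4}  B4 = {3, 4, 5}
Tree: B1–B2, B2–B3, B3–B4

Every vertex of G appears in some bag (union = {0, 1, 2, 3, 4, 5}); every edge is covered by a bag; and for each vertex v the set of bags containing v is connected in the bag tree. The decomposition is therefore valid. The largest bag has 3 vertices, so the width is 2.

Yes; width 2.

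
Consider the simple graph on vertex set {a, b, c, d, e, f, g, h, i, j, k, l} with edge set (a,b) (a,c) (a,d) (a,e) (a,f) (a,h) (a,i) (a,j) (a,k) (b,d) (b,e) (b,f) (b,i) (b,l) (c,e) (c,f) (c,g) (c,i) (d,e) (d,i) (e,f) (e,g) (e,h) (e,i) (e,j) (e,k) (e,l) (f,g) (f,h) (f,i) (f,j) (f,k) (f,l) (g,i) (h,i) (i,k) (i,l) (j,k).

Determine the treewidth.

A width-4 tree decomposition is:
Bags: B1 = {a, e, f, h, i}  B2 = {a, e, f, i, k}  B3 = {a, b, e, f, i}  B4 = {a, e, f, j, k}  B5 = {b, e, f, i, l}  B6 = {a, b, d, e, i}  B7 = {a, c, e, f, i}  B8 = {c, e, f, g, i}
Tree: B1–B2, B2–B3, B2–B4, B3–B5, B3–B6, B3–B7, B7–B8
The largest bag has 5 vertices, giving width 4; this decomposition certifies tw(G) ≤ 4. On the other hand G contains the 5-clique {a, b, d, e, i}. A clique must lie in a single bag of any decomposition, so no decomposition can have width below 4. Hence tw(G) = 4 exactly.

4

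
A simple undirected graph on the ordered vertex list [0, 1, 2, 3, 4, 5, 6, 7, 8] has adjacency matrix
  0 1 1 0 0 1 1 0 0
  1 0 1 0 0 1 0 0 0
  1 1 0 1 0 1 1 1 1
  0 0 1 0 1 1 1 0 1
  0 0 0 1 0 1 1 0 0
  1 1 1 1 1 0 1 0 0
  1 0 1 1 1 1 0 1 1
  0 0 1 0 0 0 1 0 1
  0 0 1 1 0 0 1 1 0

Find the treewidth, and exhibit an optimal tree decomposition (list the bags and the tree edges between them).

Treewidth 3.
Bags: B1 = {3, 4, 5, 6}  B2 = {2, 3, 5, 6}  B3 = {0, 2, 5, 6}  B4 = {2, 3, 6, 8}  B5 = {2, 6, 7, 8}  B6 = {0, 1, 2, 5}
Tree: B1–B2, B2–B3, B2–B4, B4–B5, B3–B6

Each bag holds 4 vertices, so the decomposition has width 3, which upper-bounds the treewidth. For the lower bound, the 4 vertices {0, 1, 2, 5} are pairwise adjacent, and any tree decomposition puts a clique entirely inside one bag — forcing width ≥ 3. The upper and lower bounds meet at 3, so that is the treewidth.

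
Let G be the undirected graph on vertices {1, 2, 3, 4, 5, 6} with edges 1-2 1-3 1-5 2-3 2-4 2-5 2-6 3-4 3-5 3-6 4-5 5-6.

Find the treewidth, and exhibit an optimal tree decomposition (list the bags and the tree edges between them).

Every bag has size at most 4, so the width is 4 − 1 = 3 and tw(G) ≤ 3. On the other hand G contains the 4-clique {1, 2, 3, 5}. A clique must lie in a single bag of any decomposition, so no decomposition can have width below 3. The upper and lower bounds meet at 3, so that is the treewidth.

Treewidth 3.
One optimal decomposition is:
Bags: B1 = {2, 3, 4, 5}  B2 = {1, 2, 3, 5}  B3 = {2, 3, 5, 6}
Tree: B1–B2, B2–B3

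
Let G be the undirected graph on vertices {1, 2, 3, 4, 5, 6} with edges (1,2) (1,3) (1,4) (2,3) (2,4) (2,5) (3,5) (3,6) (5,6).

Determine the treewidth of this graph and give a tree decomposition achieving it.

The largest bag has 3 vertices, giving width 2; this decomposition certifies tw(G) ≤ 2. For the lower bound, the 3 vertices {1, 2, 3} are pairwise adjacent, and any tree decomposition puts a clique entirely inside one bag — forcing width ≥ 2. Therefore the treewidth is 2.

Treewidth 2.
One such decomposition:
Bags: B1 = {3, 5, 6}  B2 = {2, 3, 5}  B3 = {1, 2, 3}  B4 = {1, 2, 4}
Tree: B1–B2, B2–B3, B3–B4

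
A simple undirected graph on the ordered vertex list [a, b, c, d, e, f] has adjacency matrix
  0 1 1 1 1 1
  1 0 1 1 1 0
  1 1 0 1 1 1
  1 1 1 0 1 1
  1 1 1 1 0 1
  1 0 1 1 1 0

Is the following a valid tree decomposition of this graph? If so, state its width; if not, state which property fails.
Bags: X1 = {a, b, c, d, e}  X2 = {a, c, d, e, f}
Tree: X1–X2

Yes; width 4.

Every vertex of G appears in some bag (union = {a, b, c, d, e, f}); every edge is covered by a bag; and for each vertex v the set of bags containing v is connected in the bag tree. The decomposition is therefore valid. The largest bag has 5 vertices, so the width is 4.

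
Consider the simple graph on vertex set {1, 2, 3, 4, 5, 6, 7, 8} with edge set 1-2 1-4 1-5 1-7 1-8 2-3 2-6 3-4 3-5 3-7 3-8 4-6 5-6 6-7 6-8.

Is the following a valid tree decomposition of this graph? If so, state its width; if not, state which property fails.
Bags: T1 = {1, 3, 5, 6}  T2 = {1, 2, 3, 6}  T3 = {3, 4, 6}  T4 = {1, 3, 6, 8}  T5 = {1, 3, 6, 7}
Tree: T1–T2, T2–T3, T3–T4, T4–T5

A tree decomposition must satisfy three properties: every vertex lies in some bag; for every edge, both endpoints lie together in some bag; and for every vertex, the bags containing it form a connected subtree. Here edge (1,4) lies in no bag, so the decomposition is invalid.

No — edge (1,4) lies in no bag.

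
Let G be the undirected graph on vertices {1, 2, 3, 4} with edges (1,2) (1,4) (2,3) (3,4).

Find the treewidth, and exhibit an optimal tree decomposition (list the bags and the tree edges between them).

Treewidth 2.
One optimal decomposition is:
Bags: B1 = {1, 3, 4}  B2 = {1, 2, 3}
Tree: B1–B2

Each bag holds 3 vertices, so the decomposition has width 2, which upper-bounds the treewidth. For the lower bound, G contains the cycle 3–4–1–2–3, so G is not a forest; only forests have treewidth ≤ 1, hence tw(G) ≥ 2. Therefore the treewidth is 2.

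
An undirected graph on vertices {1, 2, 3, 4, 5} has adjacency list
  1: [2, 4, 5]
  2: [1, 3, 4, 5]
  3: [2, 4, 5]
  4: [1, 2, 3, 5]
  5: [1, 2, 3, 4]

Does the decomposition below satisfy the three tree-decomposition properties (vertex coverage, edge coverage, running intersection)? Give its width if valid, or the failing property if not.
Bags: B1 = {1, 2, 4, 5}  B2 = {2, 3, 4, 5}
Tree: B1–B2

Yes; width 3.

Vertex coverage: the bags together contain {1, 2, 3, 4, 5}, the full vertex set. Edge coverage: each edge of G has both endpoints in at least one bag. Running intersection: for every vertex, the bags containing it form a connected subtree. All three properties hold, so this is a valid tree decomposition of width max|bag| − 1 = 3, and hence tw(G) ≤ 3.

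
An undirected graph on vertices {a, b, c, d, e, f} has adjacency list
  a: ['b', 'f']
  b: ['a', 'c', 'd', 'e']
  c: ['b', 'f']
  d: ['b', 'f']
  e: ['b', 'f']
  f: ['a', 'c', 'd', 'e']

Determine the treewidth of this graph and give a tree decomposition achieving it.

Treewidth 2.
Bags: B1 = {b, c, f}  B2 = {b, d, f}  B3 = {a, b, f}  B4 = {b, e, f}
Tree: B1–B2, B2–B3, B3–B4

Each bag holds 3 vertices, so the decomposition has width 2, which upper-bounds the treewidth. Since c–b–d–f–c is a cycle in G, G is not acyclic. Forests are exactly the graphs of treewidth ≤ 1, so tw(G) ≥ 2. Hence tw(G) = 2 exactly.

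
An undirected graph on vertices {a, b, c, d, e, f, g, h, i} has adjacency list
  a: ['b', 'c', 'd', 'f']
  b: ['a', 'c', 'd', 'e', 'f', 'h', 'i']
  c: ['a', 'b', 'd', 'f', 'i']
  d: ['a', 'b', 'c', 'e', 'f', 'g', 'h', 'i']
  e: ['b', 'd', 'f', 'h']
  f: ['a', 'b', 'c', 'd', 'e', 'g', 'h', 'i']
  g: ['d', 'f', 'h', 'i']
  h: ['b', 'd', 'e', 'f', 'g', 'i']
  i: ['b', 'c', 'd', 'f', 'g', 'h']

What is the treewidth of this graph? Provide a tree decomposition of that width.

Each bag holds 5 vertices, so the decomposition has width 4, which upper-bounds the treewidth. On the other hand G contains the 5-clique {d, f, g, h, i}. A clique must lie in a single bag of any decomposition, so no decomposition can have width below 4. Therefore the treewidth is 4.

Treewidth 4.
One such decomposition:
Bags: B1 = {b, d, e, f, h}  B2 = {b, d, f, h, i}  B3 = {b, c, d, f, i}  B4 = {a, b, c, d, f}  B5 = {d, f, g, h, i}
Tree: B1–B2, B2–B3, B3–B4, B2–B5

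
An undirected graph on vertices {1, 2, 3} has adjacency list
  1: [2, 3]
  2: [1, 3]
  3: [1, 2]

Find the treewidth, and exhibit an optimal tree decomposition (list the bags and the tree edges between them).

Treewidth 2.
Bags: B1 = {1, 2, 3}
Tree: (single bag)

A single bag containing all 3 vertices is trivially a valid decomposition of width 2. Conversely, {1, 2, 3} is a clique of size 3, and the vertices of any clique must share a bag in every tree decomposition; so some bag has ≥ 3 vertices and tw(G) ≥ 2. Therefore the treewidth is 2.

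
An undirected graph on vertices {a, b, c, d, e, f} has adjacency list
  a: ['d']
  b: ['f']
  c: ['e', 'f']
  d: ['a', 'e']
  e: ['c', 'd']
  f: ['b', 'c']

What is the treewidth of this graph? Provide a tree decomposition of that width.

Treewidth 1.
Bags: B1 = {b, f}  B2 = {c, f}  B3 = {c, e}  B4 = {d, e}  B5 = {a, d}
Tree: B1–B2, B2–B3, B3–B4, B4–B5

The largest bag has 2 vertices, giving width 1; this decomposition certifies tw(G) ≤ 1. G has an edge, so its treewidth is at least 1. The upper and lower bounds meet at 1, so that is the treewidth.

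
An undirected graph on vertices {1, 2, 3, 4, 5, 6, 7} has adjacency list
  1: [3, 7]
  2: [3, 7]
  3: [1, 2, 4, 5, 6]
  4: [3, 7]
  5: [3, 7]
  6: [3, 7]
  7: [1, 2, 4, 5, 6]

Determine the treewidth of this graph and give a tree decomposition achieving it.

Each bag holds 3 vertices, so the decomposition has width 2, which upper-bounds the treewidth. Since 3–1–7–5–3 is a cycle in G, G is not acyclic. Forests are exactly the graphs of treewidth ≤ 1, so tw(G) ≥ 2. The upper and lower bounds meet at 2, so that is the treewidth.

Treewidth 2.
One such decomposition:
Bags: B1 = {1, 3, 7}  B2 = {3, 5, 7}  B3 = {2, 3, 7}  B4 = {3, 6, 7}  B5 = {3, 4, 7}
Tree: B1–B2, B2–B3, B3–B4, B4–B5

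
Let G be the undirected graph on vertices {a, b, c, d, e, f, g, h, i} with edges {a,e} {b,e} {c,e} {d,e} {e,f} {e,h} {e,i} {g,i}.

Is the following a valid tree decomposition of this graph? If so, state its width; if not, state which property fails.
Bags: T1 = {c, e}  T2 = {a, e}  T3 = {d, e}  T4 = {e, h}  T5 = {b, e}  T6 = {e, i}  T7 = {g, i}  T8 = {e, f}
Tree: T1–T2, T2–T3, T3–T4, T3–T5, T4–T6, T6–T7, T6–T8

Vertex coverage: the bags together contain {a, b, c, d, e, f, g, h, i}, the full vertex set. Edge coverage: each edge of G has both endpoints in at least one bag. Running intersection: for every vertex, the bags containing it form a connected subtree. All three properties hold, so this is a valid tree decomposition of width max|bag| − 1 = 1, and hence tw(G) ≤ 1.

Yes; width 1.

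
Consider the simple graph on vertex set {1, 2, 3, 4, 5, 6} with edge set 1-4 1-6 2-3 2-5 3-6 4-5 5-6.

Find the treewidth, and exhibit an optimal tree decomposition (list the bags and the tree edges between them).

Treewidth 2.
Bags: B1 = {1, 4, 6}  B2 = {4, 5, 6}  B3 = {3, 5, 6}  B4 = {2, 3, 5}
Tree: B1–B2, B2–B3, B3–B4

The largest bag has 3 vertices, giving width 2; this decomposition certifies tw(G) ≤ 2. The edges 1–4–5–6–1 form a cycle, so G is not a tree and its treewidth is at least 2. Combining the bounds, tw(G) = 2.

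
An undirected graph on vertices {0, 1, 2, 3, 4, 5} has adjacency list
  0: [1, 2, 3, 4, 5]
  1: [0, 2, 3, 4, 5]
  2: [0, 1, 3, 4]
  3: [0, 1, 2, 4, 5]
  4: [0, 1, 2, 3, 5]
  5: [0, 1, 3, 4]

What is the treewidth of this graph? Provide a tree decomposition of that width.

Treewidth 4.
Bags: B1 = {0, 1, 2, 3, 4}  B2 = {0, 1, 3, 4, 5}
Tree: B1–B2

Each bag holds 5 vertices, so the decomposition has width 4, which upper-bounds the treewidth. Conversely, {0, 1, 2, 3, 4} is a clique of size 5, and the vertices of any clique must share a bag in every tree decomposition; so some bag has ≥ 5 vertices and tw(G) ≥ 4. Therefore the treewidth is 4.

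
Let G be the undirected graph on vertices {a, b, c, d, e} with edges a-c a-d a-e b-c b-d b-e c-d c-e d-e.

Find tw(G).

A width-3 tree decomposition is:
Bags: B1 = {b, c, d, e}  B2 = {a, c, d, e}
Tree: B1–B2
The largest bag has 4 vertices, giving width 3; this decomposition certifies tw(G) ≤ 3. Conversely, {a, c, d, e} is a clique of size 4, and the vertices of any clique must share a bag in every tree decomposition; so some bag has ≥ 4 vertices and tw(G) ≥ 3. Hence tw(G) = 3 exactly.

3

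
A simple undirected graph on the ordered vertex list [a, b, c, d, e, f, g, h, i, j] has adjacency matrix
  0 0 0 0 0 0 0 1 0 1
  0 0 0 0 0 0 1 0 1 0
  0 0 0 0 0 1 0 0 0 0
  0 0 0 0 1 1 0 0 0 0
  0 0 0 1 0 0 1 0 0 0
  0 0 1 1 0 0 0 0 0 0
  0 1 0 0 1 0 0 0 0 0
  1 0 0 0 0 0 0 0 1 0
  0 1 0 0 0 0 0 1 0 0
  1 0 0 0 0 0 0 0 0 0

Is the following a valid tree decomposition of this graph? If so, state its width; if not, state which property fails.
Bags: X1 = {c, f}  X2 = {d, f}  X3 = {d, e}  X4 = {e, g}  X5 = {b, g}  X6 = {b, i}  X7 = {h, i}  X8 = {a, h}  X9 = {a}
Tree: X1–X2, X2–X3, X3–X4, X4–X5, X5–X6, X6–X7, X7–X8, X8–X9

No — vertex j appears in no bag.

A tree decomposition must satisfy three properties: every vertex lies in some bag; for every edge, both endpoints lie together in some bag; and for every vertex, the bags containing it form a connected subtree. Here vertex j appears in no bag, so the decomposition is invalid.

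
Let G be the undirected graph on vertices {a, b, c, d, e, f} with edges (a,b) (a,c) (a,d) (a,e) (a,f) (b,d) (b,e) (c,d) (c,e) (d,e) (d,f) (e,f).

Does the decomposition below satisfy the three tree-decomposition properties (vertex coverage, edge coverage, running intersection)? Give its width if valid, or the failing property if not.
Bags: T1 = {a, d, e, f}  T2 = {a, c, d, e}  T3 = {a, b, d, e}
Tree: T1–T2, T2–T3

Yes; width 3.

Checking the three conditions: (i) the bags cover all of {a, b, c, d, e, f}; (ii) for each edge, some bag contains both endpoints; (iii) the bags containing any fixed vertex form a subtree. All hold, so the decomposition is valid with width 4 − 1 = 3.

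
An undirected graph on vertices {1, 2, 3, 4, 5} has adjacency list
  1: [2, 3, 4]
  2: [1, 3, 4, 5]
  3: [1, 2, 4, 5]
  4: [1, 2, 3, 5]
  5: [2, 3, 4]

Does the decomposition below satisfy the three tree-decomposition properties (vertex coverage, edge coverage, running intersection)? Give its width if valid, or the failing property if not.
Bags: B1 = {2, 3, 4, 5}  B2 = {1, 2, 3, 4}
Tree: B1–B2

Every vertex of G appears in some bag (union = {1, 2, 3, 4, 5}); every edge is covered by a bag; and for each vertex v the set of bags containing v is connected in the bag tree. The decomposition is therefore valid. The largest bag has 4 vertices, so the width is 3.

Yes; width 3.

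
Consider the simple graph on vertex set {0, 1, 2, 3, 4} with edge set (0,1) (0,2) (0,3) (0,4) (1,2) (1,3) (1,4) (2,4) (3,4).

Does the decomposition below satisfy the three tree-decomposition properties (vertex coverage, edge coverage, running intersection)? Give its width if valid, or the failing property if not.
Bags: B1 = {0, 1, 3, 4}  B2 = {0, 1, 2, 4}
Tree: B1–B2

Yes; width 3.

Vertex coverage: the bags together contain {0, 1, 2, 3, 4}, the full vertex set. Edge coverage: each edge of G has both endpoints in at least one bag. Running intersection: for every vertex, the bags containing it form a connected subtree. All three properties hold, so this is a valid tree decomposition of width max|bag| − 1 = 3, and hence tw(G) ≤ 3.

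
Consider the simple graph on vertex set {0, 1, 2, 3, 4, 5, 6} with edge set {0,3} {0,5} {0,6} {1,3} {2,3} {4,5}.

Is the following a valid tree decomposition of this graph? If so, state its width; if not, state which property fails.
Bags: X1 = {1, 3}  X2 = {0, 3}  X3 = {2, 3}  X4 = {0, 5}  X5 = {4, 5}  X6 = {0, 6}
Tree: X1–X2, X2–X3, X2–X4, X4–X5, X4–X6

Yes; width 1.

Vertex coverage: the bags together contain {0, 1, 2, 3, 4, 5, 6}, the full vertex set. Edge coverage: each edge of G has both endpoints in at least one bag. Running intersection: for every vertex, the bags containing it form a connected subtree. All three properties hold, so this is a valid tree decomposition of width max|bag| − 1 = 1, and hence tw(G) ≤ 1.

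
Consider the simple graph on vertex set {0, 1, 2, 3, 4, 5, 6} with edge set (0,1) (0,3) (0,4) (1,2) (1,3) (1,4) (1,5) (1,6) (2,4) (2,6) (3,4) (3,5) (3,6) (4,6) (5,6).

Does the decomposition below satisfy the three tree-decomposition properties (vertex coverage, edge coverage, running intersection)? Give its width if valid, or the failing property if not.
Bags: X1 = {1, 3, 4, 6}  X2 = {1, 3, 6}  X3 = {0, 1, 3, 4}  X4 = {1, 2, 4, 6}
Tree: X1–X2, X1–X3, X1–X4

A tree decomposition must satisfy three properties: every vertex lies in some bag; for every edge, both endpoints lie together in some bag; and for every vertex, the bags containing it form a connected subtree. Here vertex 5 appears in no bag, so the decomposition is invalid.

No — vertex 5 appears in no bag.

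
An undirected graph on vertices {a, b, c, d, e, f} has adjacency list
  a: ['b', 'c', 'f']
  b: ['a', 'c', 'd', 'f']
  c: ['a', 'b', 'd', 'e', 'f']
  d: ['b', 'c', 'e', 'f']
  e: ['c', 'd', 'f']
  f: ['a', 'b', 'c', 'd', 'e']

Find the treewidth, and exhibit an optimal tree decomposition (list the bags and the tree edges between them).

The largest bag has 4 vertices, giving width 3; this decomposition certifies tw(G) ≤ 3. Conversely, {c, d, e, f} is a clique of size 4, and the vertices of any clique must share a bag in every tree decomposition; so some bag has ≥ 4 vertices and tw(G) ≥ 3. Combining the bounds, tw(G) = 3.

Treewidth 3.
Bags: B1 = {a, b, c, f}  B2 = {b, c, d, f}  B3 = {c, d, e, f}
Tree: B1–B2, B2–B3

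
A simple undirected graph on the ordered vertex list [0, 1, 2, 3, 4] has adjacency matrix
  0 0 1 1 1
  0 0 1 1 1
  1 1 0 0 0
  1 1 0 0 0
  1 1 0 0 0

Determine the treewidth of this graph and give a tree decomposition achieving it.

Treewidth 2.
One optimal decomposition is:
Bags: B1 = {0, 1, 3}  B2 = {0, 1, 4}  B3 = {0, 1, 2}
Tree: B1–B2, B2–B3

Each bag holds 3 vertices, so the decomposition has width 2, which upper-bounds the treewidth. The edges 3–0–4–1–3 form a cycle, so G is not a tree and its treewidth is at least 2. The upper and lower bounds meet at 2, so that is the treewidth.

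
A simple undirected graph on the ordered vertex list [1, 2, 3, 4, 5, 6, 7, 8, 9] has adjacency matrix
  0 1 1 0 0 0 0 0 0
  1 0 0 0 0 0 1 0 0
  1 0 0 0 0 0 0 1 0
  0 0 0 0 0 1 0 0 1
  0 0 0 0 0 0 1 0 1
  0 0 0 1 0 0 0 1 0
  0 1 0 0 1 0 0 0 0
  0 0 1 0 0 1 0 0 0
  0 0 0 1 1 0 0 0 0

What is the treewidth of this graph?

A width-2 tree decomposition is:
Bags: B1 = {2, 5, 7}  B2 = {1, 2, 5}  B3 = {1, 3, 5}  B4 = {3, 5, 8}  B5 = {5, 6, 8}  B6 = {4, 5, 6}  B7 = {4, 5, 9}
Tree: B1–B2, B2–B3, B3–B4, B4–B5, B5–B6, B6–B7
Each bag holds 3 vertices, so the decomposition has width 2, which upper-bounds the treewidth. Since 5–7–2–1–3–8–6–4–9–5 is a cycle in G, G is not acyclic. Forests are exactly the graphs of treewidth ≤ 1, so tw(G) ≥ 2. Hence tw(G) = 2 exactly.

2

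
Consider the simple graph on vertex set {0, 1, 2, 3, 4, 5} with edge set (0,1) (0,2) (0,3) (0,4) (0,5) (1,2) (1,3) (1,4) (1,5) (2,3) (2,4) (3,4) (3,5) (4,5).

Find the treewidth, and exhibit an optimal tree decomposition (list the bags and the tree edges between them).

Treewidth 4.
One optimal decomposition is:
Bags: B1 = {0, 1, 3, 4, 5}  B2 = {0, 1, 2, 3, 4}
Tree: B1–B2

Each bag holds 5 vertices, so the decomposition has width 4, which upper-bounds the treewidth. Conversely, {0, 1, 2, 3, 4} is a clique of size 5, and the vertices of any clique must share a bag in every tree decomposition; so some bag has ≥ 5 vertices and tw(G) ≥ 4. Therefore the treewidth is 4.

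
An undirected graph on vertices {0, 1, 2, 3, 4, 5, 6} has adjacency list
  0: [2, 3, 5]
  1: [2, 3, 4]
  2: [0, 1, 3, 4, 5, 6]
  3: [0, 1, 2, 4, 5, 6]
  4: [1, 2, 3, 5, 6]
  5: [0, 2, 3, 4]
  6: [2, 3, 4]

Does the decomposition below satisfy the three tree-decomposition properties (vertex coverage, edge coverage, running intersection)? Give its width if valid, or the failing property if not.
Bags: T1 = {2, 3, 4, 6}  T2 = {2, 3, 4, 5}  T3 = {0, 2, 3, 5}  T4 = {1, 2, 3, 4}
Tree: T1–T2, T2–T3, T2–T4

Yes; width 3.

Every vertex of G appears in some bag (union = {0, 1, 2, 3, 4, 5, 6}); every edge is covered by a bag; and for each vertex v the set of bags containing v is connected in the bag tree. The decomposition is therefore valid. The largest bag has 4 vertices, so the width is 3.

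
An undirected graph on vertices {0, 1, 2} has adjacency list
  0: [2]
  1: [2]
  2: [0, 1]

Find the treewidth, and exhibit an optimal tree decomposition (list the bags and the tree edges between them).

The largest bag has 2 vertices, giving width 1; this decomposition certifies tw(G) ≤ 1. Since G has at least one edge (e.g. 2–1), it is not an edgeless graph, so tw(G) ≥ 1. Hence tw(G) = 1 exactly.

Treewidth 1.
One such decomposition:
Bags: B1 = {1, 2}  B2 = {0, 2}
Tree: B1–B2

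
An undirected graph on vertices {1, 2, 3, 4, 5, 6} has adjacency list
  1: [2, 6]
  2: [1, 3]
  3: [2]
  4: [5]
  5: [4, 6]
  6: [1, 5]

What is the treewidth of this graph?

1

A width-1 tree decomposition is:
Bags: B1 = {4, 5}  B2 = {5, 6}  B3 = {1, 6}  B4 = {1, 2}  B5 = {2, 3}
Tree: B1–B2, B2–B3, B3–B4, B4–B5
Every bag has size at most 2, so the width is 2 − 1 = 1 and tw(G) ≤ 1. Since G has at least one edge (e.g. 4–5), it is not an edgeless graph, so tw(G) ≥ 1. The upper and lower bounds meet at 1, so that is the treewidth.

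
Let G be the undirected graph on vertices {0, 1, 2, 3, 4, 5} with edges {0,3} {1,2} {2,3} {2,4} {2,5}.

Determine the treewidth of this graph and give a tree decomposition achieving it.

Each bag holds 2 vertices, so the decomposition has width 1, which upper-bounds the treewidth. Since G has at least one edge (e.g. 4–2), it is not an edgeless graph, so tw(G) ≥ 1. Combining the bounds, tw(G) = 1.

Treewidth 1.
Bags: B1 = {2, 4}  B2 = {2, 3}  B3 = {0, 3}  B4 = {2, 5}  B5 = {1, 2}
Tree: B1–B2, B2–B3, B2–B4, B4–B5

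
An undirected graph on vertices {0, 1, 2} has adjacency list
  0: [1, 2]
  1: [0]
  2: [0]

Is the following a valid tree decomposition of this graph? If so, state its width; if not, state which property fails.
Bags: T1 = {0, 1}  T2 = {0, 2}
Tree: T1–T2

Yes; width 1.

Vertex coverage: the bags together contain {0, 1, 2}, the full vertex set. Edge coverage: each edge of G has both endpoints in at least one bag. Running intersection: for every vertex, the bags containing it form a connected subtree. All three properties hold, so this is a valid tree decomposition of width max|bag| − 1 = 1, and hence tw(G) ≤ 1.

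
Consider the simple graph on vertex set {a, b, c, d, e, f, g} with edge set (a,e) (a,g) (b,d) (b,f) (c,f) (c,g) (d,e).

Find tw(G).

2

A width-2 tree decomposition is:
Bags: B1 = {c, f, g}  B2 = {a, f, g}  B3 = {a, e, f}  B4 = {d, e, f}  B5 = {b, d, f}
Tree: B1–B2, B2–B3, B3–B4, B4–B5
The largest bag has 3 vertices, giving width 2; this decomposition certifies tw(G) ≤ 2. Since f–c–g–a–e–d–b–f is a cycle in G, G is not acyclic. Forests are exactly the graphs of treewidth ≤ 1, so tw(G) ≥ 2. Therefore the treewidth is 2.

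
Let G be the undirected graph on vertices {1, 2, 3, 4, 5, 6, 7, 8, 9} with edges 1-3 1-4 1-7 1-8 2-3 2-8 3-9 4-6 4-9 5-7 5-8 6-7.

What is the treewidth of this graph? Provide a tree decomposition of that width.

Every bag has size at most 4, so the width is 4 − 1 = 3 and tw(G) ≤ 3. For the lower bound: the 4 vertex sets {4,6,9}, {7}, {1}, {2,3,5,8} are disjoint, each induces a connected subgraph, and every pair is joined by at least one edge of G. Contracting each set to a single vertex therefore yields K_{4} as a minor, and since treewidth is minor-monotone, tw(G) ≥ tw(K_{4}) = 3. Combining the bounds, tw(G) = 3.

Treewidth 3.
One such decomposition:
Bags: B1 = {4, 6, 7, 9}  B2 = {1, 4, 7, 9}  B3 = {1, 3, 7, 9}  B4 = {1, 3, 5, 7}  B5 = {1, 3, 5, 8}  B6 = {2, 3, 5, 8}
Tree: B1–B2, B2–B3, B3–B4, B4–B5, B5–B6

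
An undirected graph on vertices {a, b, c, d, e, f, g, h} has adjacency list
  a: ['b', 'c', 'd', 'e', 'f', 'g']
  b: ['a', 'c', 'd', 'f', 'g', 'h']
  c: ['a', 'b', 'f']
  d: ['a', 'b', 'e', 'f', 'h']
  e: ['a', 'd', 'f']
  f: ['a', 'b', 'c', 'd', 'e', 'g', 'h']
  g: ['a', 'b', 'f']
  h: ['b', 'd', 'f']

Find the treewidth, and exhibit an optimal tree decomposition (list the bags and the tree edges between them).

Treewidth 3.
One such decomposition:
Bags: B1 = {a, b, d, f}  B2 = {a, b, c, f}  B3 = {a, d, e, f}  B4 = {b, d, f, h}  B5 = {a, b, f, g}
Tree: B1–B2, B1–B3, B1–B4, B1–B5

Each bag holds 4 vertices, so the decomposition has width 3, which upper-bounds the treewidth. For the lower bound, the 4 vertices {a, d, e, f} are pairwise adjacent, and any tree decomposition puts a clique entirely inside one bag — forcing width ≥ 3. Therefore the treewidth is 3.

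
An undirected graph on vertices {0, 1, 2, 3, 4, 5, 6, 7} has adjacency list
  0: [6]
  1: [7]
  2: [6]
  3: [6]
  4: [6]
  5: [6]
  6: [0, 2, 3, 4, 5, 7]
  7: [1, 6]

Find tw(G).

1

A width-1 tree decomposition is:
Bags: B1 = {0, 6}  B2 = {6, 7}  B3 = {1, 7}  B4 = {4, 6}  B5 = {2, 6}  B6 = {5, 6}  B7 = {3, 6}
Tree: B1–B2, B2–B3, B1–B4, B4–B5, B4–B6, B1–B7
The largest bag has 2 vertices, giving width 1; this decomposition certifies tw(G) ≤ 1. G has an edge, so its treewidth is at least 1. The upper and lower bounds meet at 1, so that is the treewidth.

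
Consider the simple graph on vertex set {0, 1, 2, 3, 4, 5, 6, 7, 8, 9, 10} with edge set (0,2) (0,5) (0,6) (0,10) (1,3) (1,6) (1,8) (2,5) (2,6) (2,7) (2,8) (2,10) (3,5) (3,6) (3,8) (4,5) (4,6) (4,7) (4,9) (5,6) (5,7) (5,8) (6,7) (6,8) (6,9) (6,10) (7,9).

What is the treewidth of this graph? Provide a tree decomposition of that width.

Treewidth 3.
Bags: B1 = {0, 2, 5, 6}  B2 = {2, 5, 6, 7}  B3 = {2, 5, 6, 8}  B4 = {0, 2, 6, 10}  B5 = {4, 5, 6, 7}  B6 = {3, 5, 6, 8}  B7 = {4, 6, 7, 9}  B8 = {1, 3, 6, 8}
Tree: B1–B2, B2–B3, B1–B4, B2–B5, B3–B6, B5–B7, B6–B8

The largest bag has 4 vertices, giving width 3; this decomposition certifies tw(G) ≤ 3. For the lower bound, the 4 vertices {1, 3, 6, 8} are pairwise adjacent, and any tree decomposition puts a clique entirely inside one bag — forcing width ≥ 3. Therefore the treewidth is 3.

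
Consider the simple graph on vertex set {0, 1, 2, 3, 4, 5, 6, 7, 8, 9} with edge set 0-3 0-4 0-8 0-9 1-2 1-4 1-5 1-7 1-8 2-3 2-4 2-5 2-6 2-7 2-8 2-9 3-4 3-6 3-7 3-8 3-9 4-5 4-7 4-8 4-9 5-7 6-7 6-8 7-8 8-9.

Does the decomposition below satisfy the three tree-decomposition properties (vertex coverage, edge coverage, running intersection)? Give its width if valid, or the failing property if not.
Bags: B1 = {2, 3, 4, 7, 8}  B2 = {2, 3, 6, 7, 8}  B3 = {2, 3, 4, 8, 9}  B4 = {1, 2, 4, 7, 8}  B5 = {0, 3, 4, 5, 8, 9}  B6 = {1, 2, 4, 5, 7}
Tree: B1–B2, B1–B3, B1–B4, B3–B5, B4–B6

No — bags containing vertex 5 are not connected in the tree.

A tree decomposition must satisfy three properties: every vertex lies in some bag; for every edge, both endpoints lie together in some bag; and for every vertex, the bags containing it form a connected subtree. Here bags containing vertex 5 are not connected in the tree, so the decomposition is invalid.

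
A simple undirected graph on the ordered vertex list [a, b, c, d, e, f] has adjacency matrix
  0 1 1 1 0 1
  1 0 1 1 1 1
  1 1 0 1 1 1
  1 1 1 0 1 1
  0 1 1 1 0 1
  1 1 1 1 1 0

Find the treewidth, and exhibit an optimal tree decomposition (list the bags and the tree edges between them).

Treewidth 4.
One optimal decomposition is:
Bags: B1 = {a, b, c, d, f}  B2 = {b, c, d, e, f}
Tree: B1–B2

Every bag has size at most 5, so the width is 5 − 1 = 4 and tw(G) ≤ 4. On the other hand G contains the 5-clique {b, c, d, e, f}. A clique must lie in a single bag of any decomposition, so no decomposition can have width below 4. Combining the bounds, tw(G) = 4.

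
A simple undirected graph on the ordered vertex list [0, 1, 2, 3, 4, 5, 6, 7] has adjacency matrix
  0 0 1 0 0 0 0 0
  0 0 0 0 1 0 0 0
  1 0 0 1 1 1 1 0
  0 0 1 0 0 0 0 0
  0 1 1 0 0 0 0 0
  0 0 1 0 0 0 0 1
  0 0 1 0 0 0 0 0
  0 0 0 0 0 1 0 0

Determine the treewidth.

A width-1 tree decomposition is:
Bags: B1 = {2, 4}  B2 = {2, 6}  B3 = {1, 4}  B4 = {0, 2}  B5 = {2, 5}  B6 = {5, 7}  B7 = {2, 3}
Tree: B1–B2, B1–B3, B2–B4, B1–B5, B5–B6, B5–B7
The largest bag has 2 vertices, giving width 1; this decomposition certifies tw(G) ≤ 1. Since G has at least one edge (e.g. 2–4), it is not an edgeless graph, so tw(G) ≥ 1. The upper and lower bounds meet at 1, so that is the treewidth.

1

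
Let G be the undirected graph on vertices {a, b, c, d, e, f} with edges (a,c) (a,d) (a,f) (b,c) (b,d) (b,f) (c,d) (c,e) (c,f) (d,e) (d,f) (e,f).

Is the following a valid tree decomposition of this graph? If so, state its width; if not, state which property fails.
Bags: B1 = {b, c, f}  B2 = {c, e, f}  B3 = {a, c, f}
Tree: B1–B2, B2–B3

A tree decomposition must satisfy three properties: every vertex lies in some bag; for every edge, both endpoints lie together in some bag; and for every vertex, the bags containing it form a connected subtree. Here vertex d appears in no bag, so the decomposition is invalid.

No — vertex d appears in no bag.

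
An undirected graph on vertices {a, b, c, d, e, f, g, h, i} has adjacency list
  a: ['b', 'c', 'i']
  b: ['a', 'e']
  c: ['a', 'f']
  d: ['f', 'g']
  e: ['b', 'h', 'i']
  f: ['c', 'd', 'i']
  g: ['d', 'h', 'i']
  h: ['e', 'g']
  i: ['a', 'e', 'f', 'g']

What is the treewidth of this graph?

A width-3 tree decomposition is:
Bags: B1 = {d, f, g, h}  B2 = {f, g, h, i}  B3 = {e, f, h, i}  B4 = {c, e, f, i}  B5 = {a, c, e, i}  B6 = {a, b, c, e}
Tree: B1–B2, B2–B3, B3–B4, B4–B5, B5–B6
Each bag holds 4 vertices, so the decomposition has width 3, which upper-bounds the treewidth. For the lower bound: the 4 vertex sets {d,g,h}, {f}, {i}, {a,b,c,e} are disjoint, each induces a connected subgraph, and every pair is joined by at least one edge of G. Contracting each set to a single vertex therefore yields K_{4} as a minor, and since treewidth is minor-monotone, tw(G) ≥ tw(K_{4}) = 3. The upper and lower bounds meet at 3, so that is the treewidth.

3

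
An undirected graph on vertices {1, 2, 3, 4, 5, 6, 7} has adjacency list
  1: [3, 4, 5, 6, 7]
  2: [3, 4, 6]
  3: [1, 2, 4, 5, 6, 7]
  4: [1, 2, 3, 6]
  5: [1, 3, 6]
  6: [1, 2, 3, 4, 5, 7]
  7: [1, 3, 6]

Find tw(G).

3

A width-3 tree decomposition is:
Bags: B1 = {1, 3, 5, 6}  B2 = {1, 3, 6, 7}  B3 = {1, 3, 4, 6}  B4 = {2, 3, 4, 6}
Tree: B1–B2, B1–B3, B3–B4
Each bag holds 4 vertices, so the decomposition has width 3, which upper-bounds the treewidth. For the lower bound, the 4 vertices {1, 3, 4, 6} are pairwise adjacent, and any tree decomposition puts a clique entirely inside one bag — forcing width ≥ 3. Combining the bounds, tw(G) = 3.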